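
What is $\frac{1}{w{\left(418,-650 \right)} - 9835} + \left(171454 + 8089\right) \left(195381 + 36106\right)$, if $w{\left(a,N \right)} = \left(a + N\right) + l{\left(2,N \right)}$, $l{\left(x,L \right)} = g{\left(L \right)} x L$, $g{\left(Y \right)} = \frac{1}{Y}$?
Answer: $\frac{418320225988664}{10065} \approx 4.1562 \cdot 10^{10}$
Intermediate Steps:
$l{\left(x,L \right)} = x$ ($l{\left(x,L \right)} = \frac{x L}{L} = \frac{L x}{L} = x$)
$w{\left(a,N \right)} = 2 + N + a$ ($w{\left(a,N \right)} = \left(a + N\right) + 2 = \left(N + a\right) + 2 = 2 + N + a$)
$\frac{1}{w{\left(418,-650 \right)} - 9835} + \left(171454 + 8089\right) \left(195381 + 36106\right) = \frac{1}{\left(2 - 650 + 418\right) - 9835} + \left(171454 + 8089\right) \left(195381 + 36106\right) = \frac{1}{-230 - 9835} + 179543 \cdot 231487 = \frac{1}{-10065} + 41561870441 = - \frac{1}{10065} + 41561870441 = \frac{418320225988664}{10065}$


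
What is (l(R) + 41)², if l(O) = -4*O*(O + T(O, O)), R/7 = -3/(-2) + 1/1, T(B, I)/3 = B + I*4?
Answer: 382554481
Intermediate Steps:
T(B, I) = 3*B + 12*I (T(B, I) = 3*(B + I*4) = 3*(B + 4*I) = 3*B + 12*I)
R = 35/2 (R = 7*(-3/(-2) + 1/1) = 7*(-3*(-½) + 1*1) = 7*(3/2 + 1) = 7*(5/2) = 35/2 ≈ 17.500)
l(O) = -64*O² (l(O) = -4*O*(O + (3*O + 12*O)) = -4*O*(O + 15*O) = -4*O*16*O = -64*O²)
(l(R) + 41)² = (-64*(35/2)² + 41)² = (-64*1225/4 + 41)² = (-19600 + 41)² = (-19559)² = 382554481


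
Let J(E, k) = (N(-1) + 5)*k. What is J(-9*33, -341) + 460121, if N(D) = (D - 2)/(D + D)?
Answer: 915809/2 ≈ 4.5790e+5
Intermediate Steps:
N(D) = (-2 + D)/(2*D) (N(D) = (-2 + D)/((2*D)) = (-2 + D)*(1/(2*D)) = (-2 + D)/(2*D))
J(E, k) = 13*k/2 (J(E, k) = ((½)*(-2 - 1)/(-1) + 5)*k = ((½)*(-1)*(-3) + 5)*k = (3/2 + 5)*k = 13*k/2)
J(-9*33, -341) + 460121 = (13/2)*(-341) + 460121 = -4433/2 + 460121 = 915809/2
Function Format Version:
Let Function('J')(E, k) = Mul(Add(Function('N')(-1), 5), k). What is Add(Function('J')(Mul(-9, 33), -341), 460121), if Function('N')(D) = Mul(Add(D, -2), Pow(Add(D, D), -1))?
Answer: Rational(915809, 2) ≈ 4.5790e+5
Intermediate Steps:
Function('N')(D) = Mul(Rational(1, 2), Pow(D, -1), Add(-2, D)) (Function('N')(D) = Mul(Add(-2, D), Pow(Mul(2, D), -1)) = Mul(Add(-2, D), Mul(Rational(1, 2), Pow(D, -1))) = Mul(Rational(1, 2), Pow(D, -1), Add(-2, D)))
Function('J')(E, k) = Mul(Rational(13, 2), k) (Function('J')(E, k) = Mul(Add(Mul(Rational(1, 2), Pow(-1, -1), Add(-2, -1)), 5), k) = Mul(Add(Mul(Rational(1, 2), -1, -3), 5), k) = Mul(Add(Rational(3, 2), 5), k) = Mul(Rational(13, 2), k))
Add(Function('J')(Mul(-9, 33), -341), 460121) = Add(Mul(Rational(13, 2), -341), 460121) = Add(Rational(-4433, 2), 460121) = Rational(915809, 2)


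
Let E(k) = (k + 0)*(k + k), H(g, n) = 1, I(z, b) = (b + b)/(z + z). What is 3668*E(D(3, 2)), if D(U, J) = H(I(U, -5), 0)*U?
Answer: 66024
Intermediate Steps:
I(z, b) = b/z (I(z, b) = (2*b)/((2*z)) = (2*b)*(1/(2*z)) = b/z)
D(U, J) = U (D(U, J) = 1*U = U)
E(k) = 2*k**2 (E(k) = k*(2*k) = 2*k**2)
3668*E(D(3, 2)) = 3668*(2*3**2) = 3668*(2*9) = 3668*18 = 66024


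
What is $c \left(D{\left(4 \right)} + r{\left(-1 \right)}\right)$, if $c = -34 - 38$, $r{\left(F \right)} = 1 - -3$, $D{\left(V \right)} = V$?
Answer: $-576$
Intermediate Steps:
$r{\left(F \right)} = 4$ ($r{\left(F \right)} = 1 + 3 = 4$)
$c = -72$
$c \left(D{\left(4 \right)} + r{\left(-1 \right)}\right) = - 72 \left(4 + 4\right) = \left(-72\right) 8 = -576$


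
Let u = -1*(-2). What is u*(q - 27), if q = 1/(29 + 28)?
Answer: -3076/57 ≈ -53.965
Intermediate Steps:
q = 1/57 ≈ 0.017544
u = 2
u*(q - 27) = 2*(1/57 - 27) = 2*(-1538/57) = -3076/57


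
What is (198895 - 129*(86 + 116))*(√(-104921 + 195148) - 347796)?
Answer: -60112017252 + 172837*√90227 ≈ -6.0060e+10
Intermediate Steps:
(198895 - 129*(86 + 116))*(√(-104921 + 195148) - 347796) = (198895 - 129*202)*(√90227 - 347796) = (198895 - 26058)*(-347796 + √90227) = 172837*(-347796 + √90227) = -60112017252 + 172837*√90227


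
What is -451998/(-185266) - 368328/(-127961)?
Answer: 63038385663/11853411313 ≈ 5.3182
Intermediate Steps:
-451998/(-185266) - 368328/(-127961) = -451998*(-1/185266) - 368328*(-1/127961) = 225999/92633 + 368328/127961 = 63038385663/11853411313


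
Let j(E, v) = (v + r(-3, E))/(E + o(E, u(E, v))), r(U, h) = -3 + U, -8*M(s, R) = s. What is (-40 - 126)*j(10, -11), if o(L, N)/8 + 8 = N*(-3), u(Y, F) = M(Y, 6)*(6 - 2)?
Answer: 1411/33 ≈ 42.758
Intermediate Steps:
M(s, R) = -s/8
u(Y, F) = -Y/2 (u(Y, F) = (-Y/8)*(6 - 2) = -Y/8*4 = -Y/2)
o(L, N) = -64 - 24*N (o(L, N) = -64 + 8*(N*(-3)) = -64 + 8*(-3*N) = -64 - 24*N)
j(E, v) = (-6 + v)/(-64 + 13*E) (j(E, v) = (v + (-3 - 3))/(E + (-64 - (-12)*E)) = (v - 6)/(E + (-64 + 12*E)) = (-6 + v)/(-64 + 13*E))
(-40 - 126)*j(10, -11) = (-40 - 126)*((6 - 1*(-11))/(64 - 13*10)) = -166*(6 + 11)/(64 - 130) = -166*17/(-66) = -(-83)*17/33 = -166*(-17/66) = 1411/33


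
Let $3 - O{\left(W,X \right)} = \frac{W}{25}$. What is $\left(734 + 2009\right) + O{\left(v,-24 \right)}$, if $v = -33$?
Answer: $\frac{68683}{25} \approx 2747.3$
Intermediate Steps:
$O{\left(W,X \right)} = 3 - \frac{W}{25}$
$\left(734 + 2009\right) + O{\left(v,-24 \right)} = \left(734 + 2009\right) + \left(3 - - \frac{33}{25}\right) = 2743 + \left(3 + \frac{33}{25}\right) = 2743 + \frac{108}{25} = \frac{68683}{25}$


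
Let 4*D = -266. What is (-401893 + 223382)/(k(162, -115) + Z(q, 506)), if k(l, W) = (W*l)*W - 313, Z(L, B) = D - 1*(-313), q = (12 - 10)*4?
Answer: -357022/4284767 ≈ -0.083324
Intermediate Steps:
D = -133/2 (D = (¼)*(-266) = -133/2 ≈ -66.500)
q = 8 (q = 2*4 = 8)
Z(L, B) = 493/2 (Z(L, B) = -133/2 - 1*(-313) = -133/2 + 313 = 493/2)
k(l, W) = -313 + l*W² (k(l, W) = l*W² - 313 = -313 + l*W²)
(-401893 + 223382)/(k(162, -115) + Z(q, 506)) = (-401893 + 223382)/((-313 + 162*(-115)²) + 493/2) = -178511/((-313 + 162*13225) + 493/2) = -178511/((-313 + 2142450) + 493/2) = -178511/(2142137 + 493/2) = -178511/4284767/2 = -178511*2/4284767 = -357022/4284767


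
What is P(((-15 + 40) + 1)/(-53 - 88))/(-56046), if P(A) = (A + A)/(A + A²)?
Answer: -47/1074215 ≈ -4.3753e-5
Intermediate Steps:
P(A) = 2*A/(A + A²) (P(A) = (2*A)/(A + A²) = 2*A/(A + A²))
P(((-15 + 40) + 1)/(-53 - 88))/(-56046) = (2/(1 + ((-15 + 40) + 1)/(-53 - 88)))/(-56046) = (2/(1 + (25 + 1)/(-141)))*(-1/56046) = (2/(1 + 26*(-1/141)))*(-1/56046) = (2/(1 - 26/141))*(-1/56046) = (2/(115/141))*(-1/56046) = (2*(141/115))*(-1/56046) = (282/115)*(-1/56046) = -47/1074215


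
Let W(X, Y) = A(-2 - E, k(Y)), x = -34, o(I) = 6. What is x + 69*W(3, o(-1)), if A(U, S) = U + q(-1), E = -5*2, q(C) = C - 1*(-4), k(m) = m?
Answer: 725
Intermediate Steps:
q(C) = 4 + C (q(C) = C + 4 = 4 + C)
E = -10
A(U, S) = 3 + U (A(U, S) = U + (4 - 1) = U + 3 = 3 + U)
W(X, Y) = 11 (W(X, Y) = 3 + (-2 - 1*(-10)) = 3 + (-2 + 10) = 3 + 8 = 11)
x + 69*W(3, o(-1)) = -34 + 69*11 = -34 + 759 = 725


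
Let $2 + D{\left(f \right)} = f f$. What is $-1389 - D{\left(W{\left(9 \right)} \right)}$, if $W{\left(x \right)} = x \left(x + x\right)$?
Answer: $-27631$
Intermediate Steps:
$W{\left(x \right)} = 2 x^{2}$ ($W{\left(x \right)} = x 2 x = 2 x^{2}$)
$D{\left(f \right)} = -2 + f^{2}$ ($D{\left(f \right)} = -2 + f f = -2 + f^{2}$)
$-1389 - D{\left(W{\left(9 \right)} \right)} = -1389 - \left(-2 + \left(2 \cdot 9^{2}\right)^{2}\right) = -1389 - \left(-2 + \left(2 \cdot 81\right)^{2}\right) = -1389 - \left(-2 + 162^{2}\right) = -1389 - \left(-2 + 26244\right) = -1389 - 26242 = -27631$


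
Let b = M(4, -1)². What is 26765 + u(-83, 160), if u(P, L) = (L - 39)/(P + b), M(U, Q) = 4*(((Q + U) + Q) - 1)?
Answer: 1793134/67 ≈ 26763.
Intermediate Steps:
M(U, Q) = -4 + 4*U + 8*Q (M(U, Q) = 4*((U + 2*Q) - 1) = 4*(-1 + U + 2*Q) = -4 + 4*U + 8*Q)
b = 16 (b = (-4 + 4*4 + 8*(-1))² = (-4 + 16 - 8)² = 4² = 16)
u(P, L) = (-39 + L)/(16 + P) (u(P, L) = (L - 39)/(P + 16) = (-39 + L)/(16 + P))
26765 + u(-83, 160) = 26765 + (-39 + 160)/(16 - 83) = 26765 + 121/(-67) = 26765 - 1/67*121 = 26765 - 121/67 = 1793134/67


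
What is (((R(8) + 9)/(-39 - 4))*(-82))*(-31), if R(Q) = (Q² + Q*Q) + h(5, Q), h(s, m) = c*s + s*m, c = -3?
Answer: -411804/43 ≈ -9576.8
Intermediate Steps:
h(s, m) = -3*s + m*s (h(s, m) = -3*s + s*m = -3*s + m*s)
R(Q) = -15 + 2*Q² + 5*Q (R(Q) = (Q² + Q*Q) + 5*(-3 + Q) = (Q² + Q²) + (-15 + 5*Q) = 2*Q² + (-15 + 5*Q) = -15 + 2*Q² + 5*Q)
(((R(8) + 9)/(-39 - 4))*(-82))*(-31) = ((((-15 + 2*8² + 5*8) + 9)/(-39 - 4))*(-82))*(-31) = ((((-15 + 2*64 + 40) + 9)/(-43))*(-82))*(-31) = ((((-15 + 128 + 40) + 9)*(-1/43))*(-82))*(-31) = (((153 + 9)*(-1/43))*(-82))*(-31) = ((162*(-1/43))*(-82))*(-31) = -162/43*(-82)*(-31) = (13284/43)*(-31) = -411804/43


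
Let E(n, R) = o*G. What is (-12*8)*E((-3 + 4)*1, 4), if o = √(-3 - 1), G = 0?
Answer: 0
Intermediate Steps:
o = 2*I (o = √(-4) = 2*I ≈ 2.0*I)
E(n, R) = 0 (E(n, R) = (2*I)*0 = 0)
(-12*8)*E((-3 + 4)*1, 4) = -12*8*0 = -96*0 = 0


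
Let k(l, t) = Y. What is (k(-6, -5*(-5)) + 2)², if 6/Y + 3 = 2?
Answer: 16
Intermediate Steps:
Y = -6 (Y = 6/(-3 + 2) = 6/(-1) = 6*(-1) = -6)
k(l, t) = -6
(k(-6, -5*(-5)) + 2)² = (-6 + 2)² = (-4)² = 16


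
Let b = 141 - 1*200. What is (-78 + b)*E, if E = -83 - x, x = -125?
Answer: -5754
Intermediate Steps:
E = 42 (E = -83 - 1*(-125) = -83 + 125 = 42)
b = -59 (b = 141 - 200 = -59)
(-78 + b)*E = (-78 - 59)*42 = -137*42 = -5754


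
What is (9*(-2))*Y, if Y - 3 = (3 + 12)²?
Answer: -4104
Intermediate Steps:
Y = 228 (Y = 3 + (3 + 12)² = 3 + 15² = 3 + 225 = 228)
(9*(-2))*Y = (9*(-2))*228 = -18*228 = -4104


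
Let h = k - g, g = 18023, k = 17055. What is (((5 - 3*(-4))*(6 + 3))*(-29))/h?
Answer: 4437/968 ≈ 4.5837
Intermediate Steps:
h = -968 (h = 17055 - 1*18023 = 17055 - 18023 = -968)
(((5 - 3*(-4))*(6 + 3))*(-29))/h = (((5 - 3*(-4))*(6 + 3))*(-29))/(-968) = (((5 + 12)*9)*(-29))*(-1/968) = ((17*9)*(-29))*(-1/968) = (153*(-29))*(-1/968) = -4437*(-1/968) = 4437/968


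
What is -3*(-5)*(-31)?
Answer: -465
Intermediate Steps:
-3*(-5)*(-31) = 15*(-31) = -465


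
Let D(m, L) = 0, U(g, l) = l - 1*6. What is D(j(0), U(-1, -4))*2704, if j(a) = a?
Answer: 0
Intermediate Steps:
U(g, l) = -6 + l (U(g, l) = l - 6 = -6 + l)
D(j(0), U(-1, -4))*2704 = 0*2704 = 0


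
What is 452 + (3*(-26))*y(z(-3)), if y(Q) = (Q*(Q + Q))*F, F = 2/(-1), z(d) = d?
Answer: 3260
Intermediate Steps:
F = -2 (F = 2*(-1) = -2)
y(Q) = -4*Q**2 (y(Q) = (Q*(Q + Q))*(-2) = (Q*(2*Q))*(-2) = (2*Q**2)*(-2) = -4*Q**2)
452 + (3*(-26))*y(z(-3)) = 452 + (3*(-26))*(-4*(-3)**2) = 452 - (-312)*9 = 452 - 78*(-36) = 452 + 2808 = 3260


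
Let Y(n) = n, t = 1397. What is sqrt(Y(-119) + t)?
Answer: 3*sqrt(142) ≈ 35.749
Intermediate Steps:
sqrt(Y(-119) + t) = sqrt(-119 + 1397) = sqrt(1278) = 3*sqrt(142)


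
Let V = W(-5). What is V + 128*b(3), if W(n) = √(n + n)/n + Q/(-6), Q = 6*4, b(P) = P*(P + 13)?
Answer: 6140 - I*√10/5 ≈ 6140.0 - 0.63246*I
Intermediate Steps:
b(P) = P*(13 + P)
Q = 24
W(n) = -4 + √2/√n (W(n) = √(n + n)/n + 24/(-6) = √(2*n)/n + 24*(-⅙) = (√2*√n)/n - 4 = √2/√n - 4 = -4 + √2/√n)
V = -4 - I*√10/5 (V = -4 + √2/√(-5) = -4 + √2*(-I*√5/5) = -4 - I*√10/5 ≈ -4.0 - 0.63246*I)
V + 128*b(3) = (-4 - I*√10/5) + 128*(3*(13 + 3)) = (-4 - I*√10/5) + 128*(3*16) = (-4 - I*√10/5) + 128*48 = (-4 - I*√10/5) + 6144 = 6140 - I*√10/5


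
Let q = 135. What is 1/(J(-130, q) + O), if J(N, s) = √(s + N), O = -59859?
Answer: -59859/3583099876 - √5/3583099876 ≈ -1.6707e-5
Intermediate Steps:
J(N, s) = √(N + s)
1/(J(-130, q) + O) = 1/(√(-130 + 135) - 59859) = 1/(√5 - 59859) = 1/(-59859 + √5)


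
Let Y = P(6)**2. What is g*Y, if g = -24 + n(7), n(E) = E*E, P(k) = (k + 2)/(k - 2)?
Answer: 100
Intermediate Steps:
P(k) = (2 + k)/(-2 + k)
n(E) = E**2
g = 25 (g = -24 + 7**2 = -24 + 49 = 25)
Y = 4 (Y = ((2 + 6)/(-2 + 6))**2 = (8/4)**2 = ((1/4)*8)**2 = 2**2 = 4)
g*Y = 25*4 = 100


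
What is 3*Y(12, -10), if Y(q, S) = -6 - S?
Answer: 12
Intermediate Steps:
3*Y(12, -10) = 3*(-6 - 1*(-10)) = 3*(-6 + 10) = 3*4 = 12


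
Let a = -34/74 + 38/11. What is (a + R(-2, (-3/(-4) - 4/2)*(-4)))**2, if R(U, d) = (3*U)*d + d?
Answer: 80209936/165649 ≈ 484.22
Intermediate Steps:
R(U, d) = d + 3*U*d (R(U, d) = 3*U*d + d = d + 3*U*d)
a = 1219/407 (a = -34*1/74 + 38*(1/11) = -17/37 + 38/11 = 1219/407 ≈ 2.9951)
(a + R(-2, (-3/(-4) - 4/2)*(-4)))**2 = (1219/407 + ((-3/(-4) - 4/2)*(-4))*(1 + 3*(-2)))**2 = (1219/407 + ((-3*(-1/4) - 4*1/2)*(-4))*(1 - 6))**2 = (1219/407 + ((3/4 - 2)*(-4))*(-5))**2 = (1219/407 - 5/4*(-4)*(-5))**2 = (1219/407 + 5*(-5))**2 = (1219/407 - 25)**2 = (-8956/407)**2 = 80209936/165649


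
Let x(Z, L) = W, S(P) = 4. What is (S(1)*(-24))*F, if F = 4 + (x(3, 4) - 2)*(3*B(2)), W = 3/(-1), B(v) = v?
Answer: 2496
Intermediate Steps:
W = -3 (W = 3*(-1) = -3)
x(Z, L) = -3
F = -26 (F = 4 + (-3 - 2)*(3*2) = 4 - 5*6 = 4 - 30 = -26)
(S(1)*(-24))*F = (4*(-24))*(-26) = -96*(-26) = 2496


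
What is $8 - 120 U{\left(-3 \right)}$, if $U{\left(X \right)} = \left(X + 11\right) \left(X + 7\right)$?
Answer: $-3832$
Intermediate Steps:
$U{\left(X \right)} = \left(7 + X\right) \left(11 + X\right)$ ($U{\left(X \right)} = \left(11 + X\right) \left(7 + X\right) = \left(7 + X\right) \left(11 + X\right)$)
$8 - 120 U{\left(-3 \right)} = 8 - 120 \left(77 + \left(-3\right)^{2} + 18 \left(-3\right)\right) = 8 - 120 \left(77 + 9 - 54\right) = 8 - 3840 = -3832$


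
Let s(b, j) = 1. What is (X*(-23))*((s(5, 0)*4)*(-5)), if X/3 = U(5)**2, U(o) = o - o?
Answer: 0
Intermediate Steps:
U(o) = 0
X = 0 (X = 3*0**2 = 3*0 = 0)
(X*(-23))*((s(5, 0)*4)*(-5)) = (0*(-23))*((1*4)*(-5)) = 0*(4*(-5)) = 0*(-20) = 0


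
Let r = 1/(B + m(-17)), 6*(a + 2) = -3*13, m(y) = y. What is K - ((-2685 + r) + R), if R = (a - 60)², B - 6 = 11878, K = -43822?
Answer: -2175422843/47468 ≈ -45829.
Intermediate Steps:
B = 11884 (B = 6 + 11878 = 11884)
a = -17/2 (a = -2 + (-3*13)/6 = -2 + (⅙)*(-39) = -2 - 13/2 = -17/2 ≈ -8.5000)
r = 1/11867 (r = 1/(11884 - 17) = 1/11867 ≈ 8.4267e-5)
R = 18769/4 (R = (-17/2 - 60)² = (-137/2)² = 18769/4 ≈ 4692.3)
K - ((-2685 + r) + R) = -43822 - ((-2685 + 1/11867) + 18769/4) = -43822 - (-31862894/11867 + 18769/4) = -43822 - 1*95280147/47468 = -43822 - 95280147/47468 = -2175422843/47468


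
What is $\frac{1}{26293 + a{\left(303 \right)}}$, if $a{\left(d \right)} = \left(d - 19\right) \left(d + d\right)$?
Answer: $\frac{1}{198397} \approx 5.0404 \cdot 10^{-6}$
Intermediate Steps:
$a{\left(d \right)} = 2 d \left(-19 + d\right)$ ($a{\left(d \right)} = \left(-19 + d\right) 2 d = 2 d \left(-19 + d\right)$)
$\frac{1}{26293 + a{\left(303 \right)}} = \frac{1}{26293 + 2 \cdot 303 \left(-19 + 303\right)} = \frac{1}{26293 + 2 \cdot 303 \cdot 284} = \frac{1}{26293 + 172104} = \frac{1}{198397}$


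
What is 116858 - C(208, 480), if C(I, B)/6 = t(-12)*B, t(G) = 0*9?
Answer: 116858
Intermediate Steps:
t(G) = 0
C(I, B) = 0 (C(I, B) = 6*(0*B) = 6*0 = 0)
116858 - C(208, 480) = 116858 - 1*0 = 116858 + 0 = 116858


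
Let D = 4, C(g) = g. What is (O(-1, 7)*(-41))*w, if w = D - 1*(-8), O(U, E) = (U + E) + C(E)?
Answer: -6396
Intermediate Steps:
O(U, E) = U + 2*E (O(U, E) = (U + E) + E = (E + U) + E = U + 2*E)
w = 12 (w = 4 - 1*(-8) = 4 + 8 = 12)
(O(-1, 7)*(-41))*w = ((-1 + 2*7)*(-41))*12 = ((-1 + 14)*(-41))*12 = (13*(-41))*12 = -533*12 = -6396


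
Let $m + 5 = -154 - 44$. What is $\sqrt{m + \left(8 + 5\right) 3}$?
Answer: $2 i \sqrt{41} \approx 12.806 i$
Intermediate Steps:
$m = -203$ ($m = -5 - 198 = -203$)
$\sqrt{m + \left(8 + 5\right) 3} = \sqrt{-203 + \left(8 + 5\right) 3} = \sqrt{-203 + 13 \cdot 3} = \sqrt{-203 + 39} = \sqrt{-164} = 2 i \sqrt{41}$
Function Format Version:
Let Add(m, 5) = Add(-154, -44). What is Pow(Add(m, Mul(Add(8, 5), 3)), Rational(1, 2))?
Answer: Mul(2, I, Pow(41, Rational(1, 2))) ≈ Mul(12.806, I)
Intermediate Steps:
m = -203 (m = Add(-5, Add(-154, -44)) = Add(-5, -198) = -203)
Pow(Add(m, Mul(Add(8, 5), 3)), Rational(1, 2)) = Pow(Add(-203, Mul(Add(8, 5), 3)), Rational(1, 2)) = Pow(Add(-203, Mul(13, 3)), Rational(1, 2)) = Pow(Add(-203, 39), Rational(1, 2)) = Pow(-164, Rational(1, 2)) = Mul(2, I, Pow(41, Rational(1, 2)))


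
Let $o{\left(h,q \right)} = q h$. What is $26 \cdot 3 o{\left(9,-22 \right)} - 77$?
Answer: $-15521$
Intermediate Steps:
$o{\left(h,q \right)} = h q$
$26 \cdot 3 o{\left(9,-22 \right)} - 77 = 26 \cdot 3 \cdot 9 \left(-22\right) - 77 = 78 \left(-198\right) - 77 = -15444 - 77 = -15521$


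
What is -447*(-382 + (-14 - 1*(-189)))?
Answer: 92529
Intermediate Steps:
-447*(-382 + (-14 - 1*(-189))) = -447*(-382 + (-14 + 189)) = -447*(-382 + 175) = -447*(-207) = 92529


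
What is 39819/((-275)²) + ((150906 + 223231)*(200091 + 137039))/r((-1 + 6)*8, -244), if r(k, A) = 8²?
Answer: 4769396758777333/2420000 ≈ 1.9708e+9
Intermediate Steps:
r(k, A) = 64
39819/((-275)²) + ((150906 + 223231)*(200091 + 137039))/r((-1 + 6)*8, -244) = 39819/((-275)²) + ((150906 + 223231)*(200091 + 137039))/64 = 39819/75625 + (374137*337130)*(1/64) = 39819*(1/75625) + 126132806810*(1/64) = 39819/75625 + 63066403405/32 = 4769396758777333/2420000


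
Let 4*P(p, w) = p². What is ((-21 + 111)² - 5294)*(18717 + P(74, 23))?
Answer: 56361316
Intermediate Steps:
P(p, w) = p²/4
((-21 + 111)² - 5294)*(18717 + P(74, 23)) = ((-21 + 111)² - 5294)*(18717 + (¼)*74²) = (90² - 5294)*(18717 + (¼)*5476) = (8100 - 5294)*(18717 + 1369) = 2806*20086 = 56361316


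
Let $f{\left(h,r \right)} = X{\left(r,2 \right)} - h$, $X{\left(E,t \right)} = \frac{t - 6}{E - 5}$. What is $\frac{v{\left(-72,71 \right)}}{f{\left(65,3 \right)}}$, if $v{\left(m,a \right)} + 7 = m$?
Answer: $\frac{79}{63} \approx 1.254$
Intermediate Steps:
$v{\left(m,a \right)} = -7 + m$
$X{\left(E,t \right)} = \frac{-6 + t}{-5 + E}$
$f{\left(h,r \right)} = - h - \frac{4}{-5 + r}$ ($f{\left(h,r \right)} = \frac{-6 + 2}{-5 + r} - h = \frac{1}{-5 + r} \left(-4\right) - h = - \frac{4}{-5 + r} - h = - h - \frac{4}{-5 + r}$)
$\frac{v{\left(-72,71 \right)}}{f{\left(65,3 \right)}} = \frac{-7 - 72}{\frac{1}{-5 + 3} \left(-4 - 65 \left(-5 + 3\right)\right)} = - \frac{79}{\frac{1}{-2} \left(-4 - 65 \left(-2\right)\right)} = - \frac{79}{\left(- \frac{1}{2}\right) \left(-4 + 130\right)} = - \frac{79}{\left(- \frac{1}{2}\right) 126} = - \frac{79}{-63} = \left(-79\right) \left(- \frac{1}{63}\right) = \frac{79}{63}$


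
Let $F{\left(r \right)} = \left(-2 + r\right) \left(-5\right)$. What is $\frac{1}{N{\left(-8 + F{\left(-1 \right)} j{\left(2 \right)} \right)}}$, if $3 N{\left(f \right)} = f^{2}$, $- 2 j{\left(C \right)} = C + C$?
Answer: $\frac{3}{1444} \approx 0.0020776$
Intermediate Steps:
$j{\left(C \right)} = - C$ ($j{\left(C \right)} = - \frac{C + C}{2} = - \frac{2 C}{2} = - C$)
$F{\left(r \right)} = 10 - 5 r$
$N{\left(f \right)} = \frac{f^{2}}{3}$
$\frac{1}{N{\left(-8 + F{\left(-1 \right)} j{\left(2 \right)} \right)}} = \frac{1}{\frac{1}{3} \left(-8 + \left(10 - -5\right) \left(\left(-1\right) 2\right)\right)^{2}} = \frac{1}{\frac{1}{3} \left(-8 + \left(10 + 5\right) \left(-2\right)\right)^{2}} = \frac{1}{\frac{1}{3} \left(-8 + 15 \left(-2\right)\right)^{2}} = \frac{1}{\frac{1}{3} \left(-8 - 30\right)^{2}} = \frac{1}{\frac{1}{3} \left(-38\right)^{2}} = \frac{1}{\frac{1}{3} \cdot 1444} = \frac{1}{\frac{1444}{3}} = \frac{3}{1444}$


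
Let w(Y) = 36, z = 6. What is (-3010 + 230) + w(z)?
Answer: -2744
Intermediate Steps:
(-3010 + 230) + w(z) = (-3010 + 230) + 36 = -2780 + 36 = -2744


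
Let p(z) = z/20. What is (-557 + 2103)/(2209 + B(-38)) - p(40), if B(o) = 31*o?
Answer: -516/1031 ≈ -0.50048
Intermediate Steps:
p(z) = z/20 (p(z) = z*(1/20) = z/20)
(-557 + 2103)/(2209 + B(-38)) - p(40) = (-557 + 2103)/(2209 + 31*(-38)) - 40/20 = 1546/(2209 - 1178) - 1*2 = 1546/1031 - 2 = -516/1031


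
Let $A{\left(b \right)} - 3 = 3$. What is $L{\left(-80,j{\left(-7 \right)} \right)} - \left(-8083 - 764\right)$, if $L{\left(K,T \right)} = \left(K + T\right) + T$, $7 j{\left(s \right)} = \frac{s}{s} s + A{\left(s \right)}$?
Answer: $\frac{61367}{7} \approx 8766.7$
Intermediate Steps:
$A{\left(b \right)} = 6$ ($A{\left(b \right)} = 3 + 3 = 6$)
$j{\left(s \right)} = \frac{6}{7} + \frac{s}{7}$ ($j{\left(s \right)} = \frac{\frac{s}{s} s + 6}{7} = \frac{1 s + 6}{7} = \frac{s + 6}{7} = \frac{6 + s}{7} = \frac{6}{7} + \frac{s}{7}$)
$L{\left(K,T \right)} = K + 2 T$
$L{\left(-80,j{\left(-7 \right)} \right)} - \left(-8083 - 764\right) = \left(-80 + 2 \left(\frac{6}{7} + \frac{1}{7} \left(-7\right)\right)\right) - \left(-8083 - 764\right) = \left(-80 + 2 \left(\frac{6}{7} - 1\right)\right) - \left(-8083 - 764\right) = \left(-80 + 2 \left(- \frac{1}{7}\right)\right) - -8847 = \left(-80 - \frac{2}{7}\right) + 8847 = - \frac{562}{7} + 8847 = \frac{61367}{7}$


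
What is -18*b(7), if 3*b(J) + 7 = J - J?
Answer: 42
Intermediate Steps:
b(J) = -7/3 (b(J) = -7/3 + (J - J)/3 = -7/3 + (⅓)*0 = -7/3 + 0 = -7/3)
-18*b(7) = -18*(-7/3) = 42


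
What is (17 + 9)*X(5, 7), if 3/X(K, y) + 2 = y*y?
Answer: 78/47 ≈ 1.6596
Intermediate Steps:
X(K, y) = 3/(-2 + y²) (X(K, y) = 3/(-2 + y*y) = 3/(-2 + y²))
(17 + 9)*X(5, 7) = (17 + 9)*(3/(-2 + 7²)) = 26*(3/(-2 + 49)) = 26*(3/47) = 78/47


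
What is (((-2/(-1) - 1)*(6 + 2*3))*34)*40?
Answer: 16320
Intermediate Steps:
(((-2/(-1) - 1)*(6 + 2*3))*34)*40 = (((-2*(-1) - 1)*(6 + 6))*34)*40 = (((2 - 1)*12)*34)*40 = ((1*12)*34)*40 = (12*34)*40 = 408*40 = 16320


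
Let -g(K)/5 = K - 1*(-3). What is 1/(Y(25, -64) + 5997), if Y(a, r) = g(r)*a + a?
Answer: 1/13647 ≈ 7.3276e-5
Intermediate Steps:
g(K) = -15 - 5*K (g(K) = -5*(K - 1*(-3)) = -5*(K + 3) = -5*(3 + K) = -15 - 5*K)
Y(a, r) = a + a*(-15 - 5*r) (Y(a, r) = (-15 - 5*r)*a + a = a*(-15 - 5*r) + a = a + a*(-15 - 5*r))
1/(Y(25, -64) + 5997) = 1/(-1*25*(14 + 5*(-64)) + 5997) = 1/(-1*25*(14 - 320) + 5997) = 1/(-1*25*(-306) + 5997) = 1/(7650 + 5997) = 1/13647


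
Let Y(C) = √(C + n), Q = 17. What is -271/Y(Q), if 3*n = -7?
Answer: -271*√33/22 ≈ -70.763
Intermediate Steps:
n = -7/3 (n = (⅓)*(-7) = -7/3 ≈ -2.3333)
Y(C) = √(-7/3 + C) (Y(C) = √(C - 7/3) = √(-7/3 + C))
-271/Y(Q) = -271*3/√(-21 + 9*17) = -271*3/√(-21 + 153) = -271*√33/22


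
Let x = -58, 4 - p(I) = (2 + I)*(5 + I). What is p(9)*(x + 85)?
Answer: -4050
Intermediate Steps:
p(I) = 4 - (2 + I)*(5 + I)
p(9)*(x + 85) = (-6 - 1*9² - 7*9)*(-58 + 85) = (-6 - 1*81 - 63)*27 = (-6 - 81 - 63)*27 = -150*27 = -4050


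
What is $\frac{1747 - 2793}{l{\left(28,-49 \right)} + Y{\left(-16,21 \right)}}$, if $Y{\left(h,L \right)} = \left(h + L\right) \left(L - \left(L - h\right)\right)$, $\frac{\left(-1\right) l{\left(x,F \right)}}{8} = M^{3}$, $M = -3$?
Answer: $- \frac{523}{68} \approx -7.6912$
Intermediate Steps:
$l{\left(x,F \right)} = 216$ ($l{\left(x,F \right)} = - 8 \left(-3\right)^{3} = \left(-8\right) \left(-27\right) = 216$)
$Y{\left(h,L \right)} = h \left(L + h\right)$ ($Y{\left(h,L \right)} = \left(L + h\right) h = h \left(L + h\right)$)
$\frac{1747 - 2793}{l{\left(28,-49 \right)} + Y{\left(-16,21 \right)}} = \frac{1747 - 2793}{216 - 16 \left(21 - 16\right)} = - \frac{1046}{216 - 80} = - \frac{1046}{136} = \left(-1046\right) \frac{1}{136} = - \frac{523}{68}$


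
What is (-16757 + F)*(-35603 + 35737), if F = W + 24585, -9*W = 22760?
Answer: 6390728/9 ≈ 7.1008e+5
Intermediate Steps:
W = -22760/9 (W = -⅑*22760 = -22760/9 ≈ -2528.9)
F = 198505/9 (F = -22760/9 + 24585 = 198505/9 ≈ 22056.)
(-16757 + F)*(-35603 + 35737) = (-16757 + 198505/9)*(-35603 + 35737) = (47692/9)*134 = 6390728/9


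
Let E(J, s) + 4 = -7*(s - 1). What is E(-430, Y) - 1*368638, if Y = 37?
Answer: -368894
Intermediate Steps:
E(J, s) = 3 - 7*s (E(J, s) = -4 - 7*(s - 1) = -4 - 7*(-1 + s) = -4 + (7 - 7*s) = 3 - 7*s)
E(-430, Y) - 1*368638 = (3 - 7*37) - 1*368638 = (3 - 259) - 368638 = -256 - 368638 = -368894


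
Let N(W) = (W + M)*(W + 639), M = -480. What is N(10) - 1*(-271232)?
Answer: -33798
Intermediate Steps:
N(W) = (-480 + W)*(639 + W) (N(W) = (W - 480)*(W + 639) = (-480 + W)*(639 + W))
N(10) - 1*(-271232) = (-306720 + 10² + 159*10) - 1*(-271232) = (-306720 + 100 + 1590) + 271232 = -305030 + 271232 = -33798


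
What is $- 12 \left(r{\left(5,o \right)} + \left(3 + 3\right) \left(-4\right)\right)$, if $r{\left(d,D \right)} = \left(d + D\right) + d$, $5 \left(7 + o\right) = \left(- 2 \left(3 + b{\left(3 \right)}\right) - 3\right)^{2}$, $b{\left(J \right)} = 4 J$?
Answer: $- \frac{11808}{5} \approx -2361.6$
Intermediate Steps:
$o = \frac{1054}{5}$ ($o = -7 + \frac{\left(- 2 \left(3 + 4 \cdot 3\right) - 3\right)^{2}}{5} = -7 + \frac{\left(- 2 \left(3 + 12\right) - 3\right)^{2}}{5} = -7 + \frac{\left(\left(-2\right) 15 - 3\right)^{2}}{5} = -7 + \frac{\left(-30 - 3\right)^{2}}{5} = -7 + \frac{\left(-33\right)^{2}}{5} = -7 + \frac{1}{5} \cdot 1089 = -7 + \frac{1089}{5} = \frac{1054}{5} \approx 210.8$)
$r{\left(d,D \right)} = D + 2 d$ ($r{\left(d,D \right)} = \left(D + d\right) + d = D + 2 d$)
$- 12 \left(r{\left(5,o \right)} + \left(3 + 3\right) \left(-4\right)\right) = - 12 \left(\left(\frac{1054}{5} + 2 \cdot 5\right) + \left(3 + 3\right) \left(-4\right)\right) = - 12 \left(\left(\frac{1054}{5} + 10\right) + 6 \left(-4\right)\right) = - 12 \left(\frac{1104}{5} - 24\right) = \left(-12\right) \frac{984}{5} = - \frac{11808}{5}$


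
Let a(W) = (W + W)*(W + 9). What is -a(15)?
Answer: -720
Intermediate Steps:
a(W) = 2*W*(9 + W) (a(W) = (2*W)*(9 + W) = 2*W*(9 + W))
-a(15) = -2*15*(9 + 15) = -2*15*24 = -1*720 = -720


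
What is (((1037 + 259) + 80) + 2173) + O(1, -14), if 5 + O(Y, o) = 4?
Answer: 3548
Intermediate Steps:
O(Y, o) = -1 (O(Y, o) = -5 + 4 = -1)
(((1037 + 259) + 80) + 2173) + O(1, -14) = (((1037 + 259) + 80) + 2173) - 1 = ((1296 + 80) + 2173) - 1 = (1376 + 2173) - 1 = 3549 - 1 = 3548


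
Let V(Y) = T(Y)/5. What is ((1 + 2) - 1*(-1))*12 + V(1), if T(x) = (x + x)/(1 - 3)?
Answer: 239/5 ≈ 47.800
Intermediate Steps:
T(x) = -x (T(x) = (2*x)/(-2) = (2*x)*(-1/2) = -x)
V(Y) = -Y/5
((1 + 2) - 1*(-1))*12 + V(1) = ((1 + 2) - 1*(-1))*12 - 1/5*1 = (3 + 1)*12 - 1/5 = 4*12 - 1/5 = 48 - 1/5 = 239/5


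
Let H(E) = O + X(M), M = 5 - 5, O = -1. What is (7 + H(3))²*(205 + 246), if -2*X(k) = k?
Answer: 16236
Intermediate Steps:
M = 0
X(k) = -k/2
H(E) = -1 (H(E) = -1 - ½*0 = -1 + 0 = -1)
(7 + H(3))²*(205 + 246) = (7 - 1)²*(205 + 246) = 6²*451 = 36*451 = 16236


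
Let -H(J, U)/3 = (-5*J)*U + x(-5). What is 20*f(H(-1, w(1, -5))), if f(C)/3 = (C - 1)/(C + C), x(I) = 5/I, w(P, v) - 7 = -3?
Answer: 580/19 ≈ 30.526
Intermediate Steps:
w(P, v) = 4 (w(P, v) = 7 - 3 = 4)
H(J, U) = 3 + 15*J*U (H(J, U) = -3*((-5*J)*U + 5/(-5)) = -3*(-5*J*U + 5*(-⅕)) = -3*(-5*J*U - 1) = -3*(-1 - 5*J*U) = 3 + 15*J*U)
f(C) = 3*(-1 + C)/(2*C) (f(C) = 3*((C - 1)/(C + C)) = 3*((-1 + C)/((2*C))) = 3*((-1 + C)*(1/(2*C))) = 3*((-1 + C)/(2*C)) = 3*(-1 + C)/(2*C))
20*f(H(-1, w(1, -5))) = 20*(3*(-1 + (3 + 15*(-1)*4))/(2*(3 + 15*(-1)*4))) = 20*(3*(-1 + (3 - 60))/(2*(3 - 60))) = 20*((3/2)*(-1 - 57)/(-57)) = 20*((3/2)*(-1/57)*(-58)) = 20*(29/19) = 580/19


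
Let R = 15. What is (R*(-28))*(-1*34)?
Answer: 14280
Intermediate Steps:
(R*(-28))*(-1*34) = (15*(-28))*(-1*34) = -420*(-34) = 14280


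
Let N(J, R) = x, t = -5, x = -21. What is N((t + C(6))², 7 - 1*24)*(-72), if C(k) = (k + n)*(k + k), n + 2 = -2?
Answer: 1512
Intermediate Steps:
n = -4 (n = -2 - 2 = -4)
C(k) = 2*k*(-4 + k) (C(k) = (k - 4)*(k + k) = (-4 + k)*(2*k) = 2*k*(-4 + k))
N(J, R) = -21
N((t + C(6))², 7 - 1*24)*(-72) = -21*(-72) = 1512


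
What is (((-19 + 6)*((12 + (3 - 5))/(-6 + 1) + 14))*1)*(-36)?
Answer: 5616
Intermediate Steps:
(((-19 + 6)*((12 + (3 - 5))/(-6 + 1) + 14))*1)*(-36) = (-13*((12 - 2)/(-5) + 14)*1)*(-36) = (-13*(10*(-⅕) + 14)*1)*(-36) = (-13*(-2 + 14)*1)*(-36) = (-13*12*1)*(-36) = -156*1*(-36) = -156*(-36) = 5616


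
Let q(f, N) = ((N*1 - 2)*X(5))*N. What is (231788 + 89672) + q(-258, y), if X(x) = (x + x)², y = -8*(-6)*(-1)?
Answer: 561460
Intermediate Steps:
y = -48 (y = 48*(-1) = -48)
X(x) = 4*x² (X(x) = (2*x)² = 4*x²)
q(f, N) = N*(-200 + 100*N) (q(f, N) = ((N*1 - 2)*(4*5²))*N = ((N - 2)*(4*25))*N = ((-2 + N)*100)*N = (-200 + 100*N)*N = N*(-200 + 100*N))
(231788 + 89672) + q(-258, y) = (231788 + 89672) + 100*(-48)*(-2 - 48) = 321460 + 100*(-48)*(-50) = 321460 + 240000 = 561460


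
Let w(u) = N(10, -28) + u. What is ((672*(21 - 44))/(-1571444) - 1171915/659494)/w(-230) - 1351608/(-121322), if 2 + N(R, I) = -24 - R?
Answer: 6657528341872218845/597231806287605412 ≈ 11.147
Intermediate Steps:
N(R, I) = -26 - R (N(R, I) = -2 + (-24 - R) = -26 - R)
w(u) = -36 + u (w(u) = (-26 - 1*10) + u = (-26 - 10) + u = -36 + u)
((672*(21 - 44))/(-1571444) - 1171915/659494)/w(-230) - 1351608/(-121322) = ((672*(21 - 44))/(-1571444) - 1171915/659494)/(-36 - 230) - 1351608/(-121322) = ((672*(-23))*(-1/1571444) - 1171915*1/659494)/(-266) - 1351608*(-1/121322) = (-15456*(-1/1571444) - 1171915/659494)*(-1/266) + 675804/60661 = (552/56123 - 1171915/659494)*(-1/266) + 675804/60661 = -65407344857/37012781762*(-1/266) + 675804/60661 = 65407344857/9845399948692 + 675804/60661 = 6657528341872218845/597231806287605412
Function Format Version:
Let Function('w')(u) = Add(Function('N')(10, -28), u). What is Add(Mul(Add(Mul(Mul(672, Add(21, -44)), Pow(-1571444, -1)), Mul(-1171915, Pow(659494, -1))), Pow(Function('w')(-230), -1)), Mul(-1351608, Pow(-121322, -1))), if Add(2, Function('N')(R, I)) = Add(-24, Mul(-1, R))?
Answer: Rational(6657528341872218845, 597231806287605412) ≈ 11.147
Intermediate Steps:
Function('N')(R, I) = Add(-26, Mul(-1, R)) (Function('N')(R, I) = Add(-2, Add(-24, Mul(-1, R))) = Add(-26, Mul(-1, R)))
Function('w')(u) = Add(-36, u) (Function('w')(u) = Add(Add(-26, Mul(-1, 10)), u) = Add(Add(-26, -10), u) = Add(-36, u))
Add(Mul(Add(Mul(Mul(672, Add(21, -44)), Pow(-1571444, -1)), Mul(-1171915, Pow(659494, -1))), Pow(Function('w')(-230), -1)), Mul(-1351608, Pow(-121322, -1))) = Add(Mul(Add(Mul(Mul(672, Add(21, -44)), Pow(-1571444, -1)), Mul(-1171915, Pow(659494, -1))), Pow(Add(-36, -230), -1)), Mul(-1351608, Pow(-121322, -1))) = Add(Mul(Add(Mul(Mul(672, -23), Rational(-1, 1571444)), Mul(-1171915, Rational(1, 659494))), Pow(-266, -1)), Mul(-1351608, Rational(-1, 121322))) = Add(Mul(Add(Mul(-15456, Rational(-1, 1571444)), Rational(-1171915, 659494)), Rational(-1, 266)), Rational(675804, 60661)) = Add(Mul(Add(Rational(552, 56123), Rational(-1171915, 659494)), Rational(-1, 266)), Rational(675804, 60661)) = Add(Mul(Rational(-65407344857, 37012781762), Rational(-1, 266)), Rational(675804, 60661)) = Add(Rational(65407344857, 9845399948692), Rational(675804, 60661)) = Rational(6657528341872218845, 597231806287605412)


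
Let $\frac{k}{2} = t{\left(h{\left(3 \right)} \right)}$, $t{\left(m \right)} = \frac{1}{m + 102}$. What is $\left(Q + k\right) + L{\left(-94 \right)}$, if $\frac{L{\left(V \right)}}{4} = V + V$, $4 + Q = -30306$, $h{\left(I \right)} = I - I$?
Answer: $- \frac{1584161}{51} \approx -31062.0$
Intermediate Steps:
$h{\left(I \right)} = 0$
$Q = -30310$ ($Q = -4 - 30306 = -30310$)
$t{\left(m \right)} = \frac{1}{102 + m}$
$k = \frac{1}{51}$ ($k = \frac{2}{102 + 0} = \frac{2}{102} = 2 \cdot \frac{1}{102} = \frac{1}{51} \approx 0.019608$)
$L{\left(V \right)} = 8 V$ ($L{\left(V \right)} = 4 \left(V + V\right) = 4 \cdot 2 V = 8 V$)
$\left(Q + k\right) + L{\left(-94 \right)} = \left(-30310 + \frac{1}{51}\right) + 8 \left(-94\right) = - \frac{1545809}{51} - 752 = - \frac{1584161}{51}$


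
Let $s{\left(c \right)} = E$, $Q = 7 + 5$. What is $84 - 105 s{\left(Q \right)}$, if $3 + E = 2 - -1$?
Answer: $84$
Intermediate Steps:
$Q = 12$
$E = 0$ ($E = -3 + \left(2 - -1\right) = -3 + \left(2 + 1\right) = -3 + 3 = 0$)
$s{\left(c \right)} = 0$
$84 - 105 s{\left(Q \right)} = 84 - 0 = 84 + 0 = 84$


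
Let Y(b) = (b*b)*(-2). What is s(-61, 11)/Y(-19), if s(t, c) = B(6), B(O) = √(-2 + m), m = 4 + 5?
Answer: -√7/722 ≈ -0.0036645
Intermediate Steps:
m = 9
B(O) = √7 (B(O) = √(-2 + 9) = √7)
Y(b) = -2*b² (Y(b) = b²*(-2) = -2*b²)
s(t, c) = √7
s(-61, 11)/Y(-19) = √7/((-2*(-19)²)) = √7/((-2*361)) = √7/(-722) = √7*(-1/722) = -√7/722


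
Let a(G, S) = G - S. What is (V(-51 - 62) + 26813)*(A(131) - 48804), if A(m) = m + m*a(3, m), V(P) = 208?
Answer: -1768281261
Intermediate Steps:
A(m) = m + m*(3 - m)
(V(-51 - 62) + 26813)*(A(131) - 48804) = (208 + 26813)*(131*(4 - 1*131) - 48804) = 27021*(131*(4 - 131) - 48804) = 27021*(131*(-127) - 48804) = 27021*(-16637 - 48804) = 27021*(-65441) = -1768281261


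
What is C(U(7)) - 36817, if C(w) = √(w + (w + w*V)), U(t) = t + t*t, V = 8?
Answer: -36817 + 4*√35 ≈ -36793.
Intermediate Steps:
U(t) = t + t²
C(w) = √10*√w (C(w) = √(w + (w + w*8)) = √(w + (w + 8*w)) = √(w + 9*w) = √(10*w) = √10*√w)
C(U(7)) - 36817 = √10*√(7*(1 + 7)) - 36817 = √10*√(7*8) - 36817 = √10*√56 - 36817 = √10*(2*√14) - 36817 = 4*√35 - 36817 = -36817 + 4*√35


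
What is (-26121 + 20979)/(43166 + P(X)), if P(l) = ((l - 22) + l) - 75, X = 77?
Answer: -5142/43223 ≈ -0.11896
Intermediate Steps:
P(l) = -97 + 2*l (P(l) = ((-22 + l) + l) - 75 = (-22 + 2*l) - 75 = -97 + 2*l)
(-26121 + 20979)/(43166 + P(X)) = (-26121 + 20979)/(43166 + (-97 + 2*77)) = -5142/(43166 + (-97 + 154)) = -5142/(43166 + 57) = -5142/43223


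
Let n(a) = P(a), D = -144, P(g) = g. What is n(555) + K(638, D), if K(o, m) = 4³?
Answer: 619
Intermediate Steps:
n(a) = a
K(o, m) = 64
n(555) + K(638, D) = 555 + 64 = 619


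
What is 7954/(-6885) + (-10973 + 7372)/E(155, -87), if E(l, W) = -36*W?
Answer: -1840919/798660 ≈ -2.3050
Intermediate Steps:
7954/(-6885) + (-10973 + 7372)/E(155, -87) = 7954/(-6885) + (-10973 + 7372)/((-36*(-87))) = 7954*(-1/6885) - 3601/3132 = -7954/6885 - 3601*1/3132 = -7954/6885 - 3601/3132 = -1840919/798660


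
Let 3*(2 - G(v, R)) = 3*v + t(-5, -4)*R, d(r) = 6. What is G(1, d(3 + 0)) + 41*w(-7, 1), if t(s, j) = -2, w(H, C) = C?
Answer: 46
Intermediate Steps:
G(v, R) = 2 - v + 2*R/3 (G(v, R) = 2 - (3*v - 2*R)/3 = 2 - (-2*R + 3*v)/3 = 2 + (-v + 2*R/3) = 2 - v + 2*R/3)
G(1, d(3 + 0)) + 41*w(-7, 1) = (2 - 1*1 + (⅔)*6) + 41*1 = (2 - 1 + 4) + 41 = 5 + 41 = 46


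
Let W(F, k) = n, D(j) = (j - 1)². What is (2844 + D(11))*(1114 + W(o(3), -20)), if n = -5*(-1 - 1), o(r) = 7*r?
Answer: 3309056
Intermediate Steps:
D(j) = (-1 + j)²
n = 10 (n = -5*(-2) = 10)
W(F, k) = 10
(2844 + D(11))*(1114 + W(o(3), -20)) = (2844 + (-1 + 11)²)*(1114 + 10) = (2844 + 10²)*1124 = (2844 + 100)*1124 = 2944*1124 = 3309056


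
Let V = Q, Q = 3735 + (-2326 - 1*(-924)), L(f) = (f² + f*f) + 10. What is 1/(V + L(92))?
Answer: 1/19271 ≈ 5.1891e-5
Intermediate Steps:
L(f) = 10 + 2*f² (L(f) = (f² + f²) + 10 = 2*f² + 10 = 10 + 2*f²)
Q = 2333 (Q = 3735 + (-2326 + 924) = 3735 - 1402 = 2333)
V = 2333
1/(V + L(92)) = 1/(2333 + (10 + 2*92²)) = 1/(2333 + (10 + 2*8464)) = 1/(2333 + (10 + 16928)) = 1/(2333 + 16938) = 1/19271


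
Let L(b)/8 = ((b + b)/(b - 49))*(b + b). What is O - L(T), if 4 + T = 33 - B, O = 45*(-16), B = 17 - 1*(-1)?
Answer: -11744/19 ≈ -618.11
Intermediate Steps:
B = 18 (B = 17 + 1 = 18)
O = -720
T = 11 (T = -4 + (33 - 1*18) = -4 + (33 - 18) = -4 + 15 = 11)
L(b) = 32*b²/(-49 + b) (L(b) = 8*(((b + b)/(b - 49))*(b + b)) = 8*(((2*b)/(-49 + b))*(2*b)) = 8*((2*b/(-49 + b))*(2*b)) = 8*(4*b²/(-49 + b)) = 32*b²/(-49 + b))
O - L(T) = -720 - 32*11²/(-49 + 11) = -720 - 32*121/(-38) = -720 - 32*121*(-1)/38 = -720 - 1*(-1936/19) = -720 + 1936/19 = -11744/19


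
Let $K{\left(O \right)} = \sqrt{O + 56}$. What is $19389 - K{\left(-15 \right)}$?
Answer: $19389 - \sqrt{41} \approx 19383.0$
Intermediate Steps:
$K{\left(O \right)} = \sqrt{56 + O}$
$19389 - K{\left(-15 \right)} = 19389 - \sqrt{56 - 15} = 19389 - \sqrt{41}$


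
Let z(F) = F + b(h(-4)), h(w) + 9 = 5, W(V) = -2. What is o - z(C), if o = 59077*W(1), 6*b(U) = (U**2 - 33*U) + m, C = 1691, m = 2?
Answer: -119870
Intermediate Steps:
h(w) = -4 (h(w) = -9 + 5 = -4)
b(U) = 1/3 - 11*U/2 + U**2/6 (b(U) = ((U**2 - 33*U) + 2)/6 = (2 + U**2 - 33*U)/6 = 1/3 - 11*U/2 + U**2/6)
z(F) = 25 + F (z(F) = F + (1/3 - 11/2*(-4) + (1/6)*(-4)**2) = F + (1/3 + 22 + (1/6)*16) = F + (1/3 + 22 + 8/3) = F + 25 = 25 + F)
o = -118154 (o = 59077*(-2) = -118154)
o - z(C) = -118154 - (25 + 1691) = -118154 - 1*1716 = -118154 - 1716 = -119870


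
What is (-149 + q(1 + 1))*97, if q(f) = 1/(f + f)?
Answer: -57715/4 ≈ -14429.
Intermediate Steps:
q(f) = 1/(2*f)
(-149 + q(1 + 1))*97 = (-149 + 1/(2*(1 + 1)))*97 = (-149 + (½)/2)*97 = (-149 + (½)*(½))*97 = (-149 + ¼)*97 = -595/4*97 = -57715/4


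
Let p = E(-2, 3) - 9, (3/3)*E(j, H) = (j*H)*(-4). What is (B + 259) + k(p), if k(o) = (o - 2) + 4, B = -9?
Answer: 267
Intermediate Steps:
E(j, H) = -4*H*j (E(j, H) = (j*H)*(-4) = (H*j)*(-4) = -4*H*j)
p = 15 (p = -4*3*(-2) - 9 = 24 - 9 = 15)
k(o) = 2 + o (k(o) = (-2 + o) + 4 = 2 + o)
(B + 259) + k(p) = (-9 + 259) + (2 + 15) = 250 + 17 = 267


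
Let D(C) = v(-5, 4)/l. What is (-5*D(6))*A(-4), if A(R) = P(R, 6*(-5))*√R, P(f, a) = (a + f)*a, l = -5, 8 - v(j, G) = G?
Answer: 8160*I ≈ 8160.0*I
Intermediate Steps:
v(j, G) = 8 - G
P(f, a) = a*(a + f)
A(R) = √R*(900 - 30*R) (A(R) = ((6*(-5))*(6*(-5) + R))*√R = (-30*(-30 + R))*√R = (900 - 30*R)*√R = √R*(900 - 30*R))
D(C) = -⅘ (D(C) = (8 - 1*4)/(-5) = (8 - 4)*(-⅕) = 4*(-⅕) = -⅘)
(-5*D(6))*A(-4) = (-5*(-⅘))*(30*√(-4)*(30 - 1*(-4))) = 4*(30*(2*I)*(30 + 4)) = 4*(30*(2*I)*34) = 4*(2040*I) = 8160*I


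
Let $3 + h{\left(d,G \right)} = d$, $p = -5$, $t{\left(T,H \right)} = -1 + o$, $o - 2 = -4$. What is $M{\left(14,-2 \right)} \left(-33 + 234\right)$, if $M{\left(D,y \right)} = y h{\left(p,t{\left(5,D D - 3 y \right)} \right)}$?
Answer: $3216$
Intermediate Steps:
$o = -2$ ($o = 2 - 4 = -2$)
$t{\left(T,H \right)} = -3$ ($t{\left(T,H \right)} = -1 - 2 = -3$)
$h{\left(d,G \right)} = -3 + d$
$M{\left(D,y \right)} = - 8 y$ ($M{\left(D,y \right)} = y \left(-3 - 5\right) = y \left(-8\right) = - 8 y$)
$M{\left(14,-2 \right)} \left(-33 + 234\right) = \left(-8\right) \left(-2\right) \left(-33 + 234\right) = 16 \cdot 201 = 3216$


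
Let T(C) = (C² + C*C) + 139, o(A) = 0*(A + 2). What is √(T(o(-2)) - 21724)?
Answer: I*√21585 ≈ 146.92*I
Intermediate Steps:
o(A) = 0 (o(A) = 0*(2 + A) = 0)
T(C) = 139 + 2*C² (T(C) = (C² + C²) + 139 = 2*C² + 139 = 139 + 2*C²)
√(T(o(-2)) - 21724) = √((139 + 2*0²) - 21724) = √((139 + 2*0) - 21724) = √((139 + 0) - 21724) = √(139 - 21724) = √(-21585) = I*√21585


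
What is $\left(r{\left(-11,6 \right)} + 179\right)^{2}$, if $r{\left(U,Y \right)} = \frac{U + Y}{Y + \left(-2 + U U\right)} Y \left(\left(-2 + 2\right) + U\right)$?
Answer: $\frac{20620681}{625} \approx 32993.0$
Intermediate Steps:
$r{\left(U,Y \right)} = \frac{U Y \left(U + Y\right)}{-2 + Y + U^{2}}$ ($r{\left(U,Y \right)} = \frac{U + Y}{Y + \left(-2 + U^{2}\right)} Y \left(0 + U\right) = \frac{U + Y}{-2 + Y + U^{2}} Y U = \frac{Y \left(U + Y\right)}{-2 + Y + U^{2}} U = \frac{U Y \left(U + Y\right)}{-2 + Y + U^{2}}$)
$\left(r{\left(-11,6 \right)} + 179\right)^{2} = \left(\left(-11\right) 6 \frac{1}{-2 + 6 + \left(-11\right)^{2}} \left(-11 + 6\right) + 179\right)^{2} = \left(\left(-11\right) 6 \frac{1}{-2 + 6 + 121} \left(-5\right) + 179\right)^{2} = \left(\left(-11\right) 6 \cdot \frac{1}{125} \left(-5\right) + 179\right)^{2} = \left(\frac{66}{25} + 179\right)^{2} = \left(\frac{4541}{25}\right)^{2} = \frac{20620681}{625}$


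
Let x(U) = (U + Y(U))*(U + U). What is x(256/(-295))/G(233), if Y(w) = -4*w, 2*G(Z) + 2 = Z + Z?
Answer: -49152/2523725 ≈ -0.019476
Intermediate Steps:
G(Z) = -1 + Z (G(Z) = -1 + (Z + Z)/2 = -1 + (2*Z)/2 = -1 + Z)
x(U) = -6*U² (x(U) = (U - 4*U)*(U + U) = (-3*U)*(2*U) = -6*U²)
x(256/(-295))/G(233) = (-6*(256/(-295))²)/(-1 + 233) = -6*(256*(-1/295))²/232 = -6*(-256/295)²*(1/232) = -6*65536/87025*(1/232) = -393216/87025*1/232 = -49152/2523725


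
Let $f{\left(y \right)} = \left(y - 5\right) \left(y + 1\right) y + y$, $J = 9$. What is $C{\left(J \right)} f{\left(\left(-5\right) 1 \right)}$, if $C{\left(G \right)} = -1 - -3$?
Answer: $-410$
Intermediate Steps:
$f{\left(y \right)} = y + y \left(1 + y\right) \left(-5 + y\right)$ ($f{\left(y \right)} = \left(-5 + y\right) \left(1 + y\right) y + y = \left(1 + y\right) \left(-5 + y\right) y + y = y \left(1 + y\right) \left(-5 + y\right) + y = y + y \left(1 + y\right) \left(-5 + y\right)$)
$C{\left(G \right)} = 2$ ($C{\left(G \right)} = -1 + 3 = 2$)
$C{\left(J \right)} f{\left(\left(-5\right) 1 \right)} = 2 \left(-5\right) 1 \left(-4 + \left(\left(-5\right) 1\right)^{2} - 4 \left(\left(-5\right) 1\right)\right) = 2 \left(- 5 \left(-4 + \left(-5\right)^{2} - -20\right)\right) = 2 \left(- 5 \left(-4 + 25 + 20\right)\right) = 2 \left(\left(-5\right) 41\right) = 2 \left(-205\right) = -410$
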